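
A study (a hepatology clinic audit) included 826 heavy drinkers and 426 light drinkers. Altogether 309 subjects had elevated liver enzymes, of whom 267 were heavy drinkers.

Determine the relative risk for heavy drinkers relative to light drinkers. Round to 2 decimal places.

heavy drinkers without the outcome: 826 − 267 = 559
light drinkers with the outcome: 309 − 267 = 42
light drinkers without the outcome: 426 − 42 = 384
risk, heavy drinkers = 267/826 = 0.3232
risk, light drinkers = 42/426 = 0.0986
RR = 0.3232 / 0.0986 = 3.28

3.28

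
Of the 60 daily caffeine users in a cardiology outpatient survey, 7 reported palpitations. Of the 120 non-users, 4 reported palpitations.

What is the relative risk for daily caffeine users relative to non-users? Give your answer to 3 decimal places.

RR ≈ 3.500

risk, daily caffeine users = 7/60 = 0.11667
risk, non-users = 4/120 = 0.03333
RR = 0.11667 / 0.03333 = 3.500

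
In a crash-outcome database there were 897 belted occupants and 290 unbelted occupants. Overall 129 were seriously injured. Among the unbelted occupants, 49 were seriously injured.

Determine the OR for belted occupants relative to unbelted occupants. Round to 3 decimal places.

belted occupants with the outcome: 129 − 49 = 80
belted occupants without the outcome: 897 − 80 = 817
unbelted occupants without the outcome: 290 − 49 = 241
odds, belted occupants = 80/817 = 0.0979
odds, unbelted occupants = 49/241 = 0.2033
OR = 0.0979 / 0.2033 = 0.482

OR: 0.482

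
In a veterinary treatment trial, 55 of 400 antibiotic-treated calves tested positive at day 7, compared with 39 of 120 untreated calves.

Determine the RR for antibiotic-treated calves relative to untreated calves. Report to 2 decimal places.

risk, antibiotic-treated calves = 55/400 = 0.1375
risk, untreated calves = 39/120 = 0.3250
RR = 0.1375 / 0.3250 = 0.42

0.42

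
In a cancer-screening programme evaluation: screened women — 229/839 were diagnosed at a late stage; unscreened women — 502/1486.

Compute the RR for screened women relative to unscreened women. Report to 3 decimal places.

RR = 0.808

risk, screened women = 229/839 = 0.2729
risk, unscreened women = 502/1486 = 0.3378
RR = 0.2729 / 0.3378 = 0.808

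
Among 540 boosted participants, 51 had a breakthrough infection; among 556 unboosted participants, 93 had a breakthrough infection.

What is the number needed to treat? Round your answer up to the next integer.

14

risk, boosted participants = 51/540 = 0.094444
risk, unboosted participants = 93/556 = 0.167266
absolute risk difference = 0.072822
1 / 0.072822 = 13.732 → round up → 14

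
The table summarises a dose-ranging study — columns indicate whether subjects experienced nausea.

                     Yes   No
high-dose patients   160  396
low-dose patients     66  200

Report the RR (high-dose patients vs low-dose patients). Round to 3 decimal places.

1.160

risk, high-dose patients = 160/556 = 0.2878
risk, low-dose patients = 66/266 = 0.2481
RR = 0.2878 / 0.2481 = 1.160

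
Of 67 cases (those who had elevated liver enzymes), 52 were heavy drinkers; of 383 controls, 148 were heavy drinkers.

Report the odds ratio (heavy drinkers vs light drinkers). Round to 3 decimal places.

OR = (52 × 235) / (148 × 15) = 12220/2220 ≈ 5.505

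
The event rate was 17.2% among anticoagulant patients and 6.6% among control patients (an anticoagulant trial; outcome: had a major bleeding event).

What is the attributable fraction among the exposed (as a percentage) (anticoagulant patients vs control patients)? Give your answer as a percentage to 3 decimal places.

AR% = (0.1720 − 0.0660) / 0.1720 = 0.6163 → 61.628%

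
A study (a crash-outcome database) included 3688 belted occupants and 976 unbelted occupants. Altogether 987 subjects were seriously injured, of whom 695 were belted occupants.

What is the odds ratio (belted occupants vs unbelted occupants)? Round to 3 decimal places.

0.544

belted occupants without the outcome: 3688 − 695 = 2993
unbelted occupants with the outcome: 987 − 695 = 292
unbelted occupants without the outcome: 976 − 292 = 684
odds, belted occupants = 695/2993 = 0.2322
odds, unbelted occupants = 292/684 = 0.4269
OR = 0.2322 / 0.4269 = 0.544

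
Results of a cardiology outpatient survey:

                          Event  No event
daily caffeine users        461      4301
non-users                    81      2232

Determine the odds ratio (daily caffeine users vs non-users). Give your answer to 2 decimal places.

OR = (461 × 2232) / (4301 × 81) = 1028952/348381 ≈ 2.95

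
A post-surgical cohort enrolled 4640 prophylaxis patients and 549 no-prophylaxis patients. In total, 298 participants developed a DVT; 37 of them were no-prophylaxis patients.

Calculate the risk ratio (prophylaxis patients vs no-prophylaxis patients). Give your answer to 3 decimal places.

prophylaxis patients with the outcome: 298 − 37 = 261
prophylaxis patients without the outcome: 4640 − 261 = 4379
no-prophylaxis patients without the outcome: 549 − 37 = 512
risk, prophylaxis patients = 261/4640 = 0.0563
risk, no-prophylaxis patients = 37/549 = 0.0674
RR = 0.0563 / 0.0674 = 0.835

RR: 0.835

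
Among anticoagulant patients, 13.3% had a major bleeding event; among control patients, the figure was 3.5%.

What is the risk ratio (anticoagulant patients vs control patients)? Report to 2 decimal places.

RR = 0.13300 / 0.03500 = 3.80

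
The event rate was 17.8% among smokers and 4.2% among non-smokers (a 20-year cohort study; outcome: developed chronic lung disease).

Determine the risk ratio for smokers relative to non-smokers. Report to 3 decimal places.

RR = 0.17800 / 0.04200 = 4.238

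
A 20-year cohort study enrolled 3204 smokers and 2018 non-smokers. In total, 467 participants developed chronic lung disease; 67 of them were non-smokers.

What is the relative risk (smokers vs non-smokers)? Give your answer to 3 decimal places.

smokers with the outcome: 467 − 67 = 400
smokers without the outcome: 3204 − 400 = 2804
non-smokers without the outcome: 2018 − 67 = 1951
risk, smokers = 400/3204 = 0.12484
risk, non-smokers = 67/2018 = 0.03320
RR = 0.12484 / 0.03320 = 3.760

3.760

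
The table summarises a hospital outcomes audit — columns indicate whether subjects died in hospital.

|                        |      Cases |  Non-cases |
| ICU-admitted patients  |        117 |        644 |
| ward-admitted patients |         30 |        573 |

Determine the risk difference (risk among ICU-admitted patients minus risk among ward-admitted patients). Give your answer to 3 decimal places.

RD: 0.104

risk, ICU-admitted patients = 117/761 = 0.15375
risk, ward-admitted patients = 30/603 = 0.04975
risk difference = 0.15375 − 0.04975 = 0.104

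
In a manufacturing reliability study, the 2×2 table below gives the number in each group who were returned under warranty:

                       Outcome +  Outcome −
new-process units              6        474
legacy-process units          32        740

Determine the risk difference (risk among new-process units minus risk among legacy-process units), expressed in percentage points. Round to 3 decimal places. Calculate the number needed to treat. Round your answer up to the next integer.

risk, new-process units = 6/480 = 0.01250
risk, legacy-process units = 32/772 = 0.04145
risk difference = 0.01250 − 0.04145 = -0.02895 → -2.895 percentage points
absolute risk difference = 0.028951
1 / 0.028951 = 34.541 → round up → 35

RD = -2.895; NNT = 35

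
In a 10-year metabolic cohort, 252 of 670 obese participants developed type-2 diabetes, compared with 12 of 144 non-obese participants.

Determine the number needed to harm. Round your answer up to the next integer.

risk, obese participants = 252/670 = 0.376119
risk, non-obese participants = 12/144 = 0.083333
absolute risk difference = 0.292786
1 / 0.292786 = 3.415 → round up → 4

4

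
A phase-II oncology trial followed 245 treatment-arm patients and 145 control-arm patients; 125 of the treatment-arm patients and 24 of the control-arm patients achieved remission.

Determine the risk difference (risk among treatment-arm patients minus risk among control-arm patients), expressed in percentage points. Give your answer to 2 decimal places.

RD = 34.47

risk, treatment-arm patients = 125/245 = 0.5102
risk, control-arm patients = 24/145 = 0.1655
risk difference = 0.5102 − 0.1655 = 0.3447 → 34.47 percentage points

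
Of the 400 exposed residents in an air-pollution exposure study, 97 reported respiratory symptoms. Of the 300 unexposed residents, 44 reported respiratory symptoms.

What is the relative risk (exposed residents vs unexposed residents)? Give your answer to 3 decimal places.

risk, exposed residents = 97/400 = 0.2425
risk, unexposed residents = 44/300 = 0.1467
RR = 0.2425 / 0.1467 = 1.653

RR ≈ 1.653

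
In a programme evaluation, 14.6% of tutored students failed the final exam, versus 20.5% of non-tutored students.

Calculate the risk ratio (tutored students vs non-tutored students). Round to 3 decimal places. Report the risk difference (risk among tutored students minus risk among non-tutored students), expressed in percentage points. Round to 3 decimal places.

RR = 0.1460 / 0.2050 = 0.712
risk difference = 0.1460 − 0.2050 = -0.0590 → -5.900 percentage points

RR = 0.712; RD = -5.900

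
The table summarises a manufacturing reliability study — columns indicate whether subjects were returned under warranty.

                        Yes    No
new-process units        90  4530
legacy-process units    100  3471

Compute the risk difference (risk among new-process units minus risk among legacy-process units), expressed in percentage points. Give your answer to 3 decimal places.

risk, new-process units = 90/4620 = 0.01948
risk, legacy-process units = 100/3571 = 0.02800
risk difference = 0.01948 − 0.02800 = -0.00852 → -0.852 percentage points

-0.852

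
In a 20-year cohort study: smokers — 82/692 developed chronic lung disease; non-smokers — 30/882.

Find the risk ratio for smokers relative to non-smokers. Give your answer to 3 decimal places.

risk, smokers = 82/692 = 0.11850
risk, non-smokers = 30/882 = 0.03401
RR = 0.11850 / 0.03401 = 3.484

RR = 3.484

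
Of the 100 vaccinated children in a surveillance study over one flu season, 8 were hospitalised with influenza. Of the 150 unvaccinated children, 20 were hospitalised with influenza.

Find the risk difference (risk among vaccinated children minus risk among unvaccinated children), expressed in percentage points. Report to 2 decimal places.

RD ≈ -5.33

risk, vaccinated children = 8/100 = 0.0800
risk, unvaccinated children = 20/150 = 0.1333
risk difference = 0.0800 − 0.1333 = -0.0533 → -5.33 percentage points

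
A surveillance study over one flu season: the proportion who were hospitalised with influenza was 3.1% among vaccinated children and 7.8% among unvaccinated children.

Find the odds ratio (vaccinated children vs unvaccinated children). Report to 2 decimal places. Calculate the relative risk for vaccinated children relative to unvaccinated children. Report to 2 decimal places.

OR = 0.38; RR = 0.40

odds, vaccinated children = 0.03100/0.96900 = 0.03199
odds, unvaccinated children = 0.07800/0.92200 = 0.08460
OR = 0.03199 / 0.08460 = 0.38
RR = 0.03100 / 0.07800 = 0.40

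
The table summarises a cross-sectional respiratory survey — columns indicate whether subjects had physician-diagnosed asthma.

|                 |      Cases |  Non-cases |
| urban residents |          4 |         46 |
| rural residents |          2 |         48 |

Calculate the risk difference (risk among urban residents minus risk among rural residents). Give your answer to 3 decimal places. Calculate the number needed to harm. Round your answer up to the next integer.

risk, urban residents = 4/50 = 0.08000
risk, rural residents = 2/50 = 0.04000
risk difference = 0.08000 − 0.04000 = 0.040
absolute risk difference = 0.040000
1 / 0.040000 = 25.000 → round up → 25

RD = 0.040; NNH = 25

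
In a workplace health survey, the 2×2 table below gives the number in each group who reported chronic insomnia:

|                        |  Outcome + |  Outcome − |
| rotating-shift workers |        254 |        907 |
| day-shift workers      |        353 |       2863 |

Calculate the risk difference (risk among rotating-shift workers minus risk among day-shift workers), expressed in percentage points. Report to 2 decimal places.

10.90

risk, rotating-shift workers = 254/1161 = 0.2188
risk, day-shift workers = 353/3216 = 0.1098
risk difference = 0.2188 − 0.1098 = 0.1090 → 10.90 percentage points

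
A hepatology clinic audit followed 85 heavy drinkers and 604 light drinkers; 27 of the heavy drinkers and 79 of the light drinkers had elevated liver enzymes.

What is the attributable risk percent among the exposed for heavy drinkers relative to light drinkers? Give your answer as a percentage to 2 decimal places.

risk, heavy drinkers = 27/85 = 0.3176
risk, light drinkers = 79/604 = 0.1308
AR% = (0.3176 − 0.1308) / 0.3176 = 0.5882 → 58.82%

58.82%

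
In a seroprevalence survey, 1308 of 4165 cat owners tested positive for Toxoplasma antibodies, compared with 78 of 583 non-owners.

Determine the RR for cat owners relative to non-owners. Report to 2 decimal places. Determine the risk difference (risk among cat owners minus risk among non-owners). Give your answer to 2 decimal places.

RR = 2.35; RD = 0.18

risk, cat owners = 1308/4165 = 0.3140
risk, non-owners = 78/583 = 0.1338
RR = 0.3140 / 0.1338 = 2.35
risk difference = 0.3140 − 0.1338 = 0.18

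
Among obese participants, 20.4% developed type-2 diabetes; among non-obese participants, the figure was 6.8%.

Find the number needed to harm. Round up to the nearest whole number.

absolute risk difference = 0.136000
1 / 0.136000 = 7.353 → round up → 8

8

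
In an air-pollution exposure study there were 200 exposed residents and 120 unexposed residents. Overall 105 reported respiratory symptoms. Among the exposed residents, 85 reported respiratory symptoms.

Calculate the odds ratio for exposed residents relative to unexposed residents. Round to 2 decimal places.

3.70

exposed residents without the outcome: 200 − 85 = 115
unexposed residents with the outcome: 105 − 85 = 20
unexposed residents without the outcome: 120 − 20 = 100
OR = (85 × 100) / (115 × 20) = 8500/2300 ≈ 3.70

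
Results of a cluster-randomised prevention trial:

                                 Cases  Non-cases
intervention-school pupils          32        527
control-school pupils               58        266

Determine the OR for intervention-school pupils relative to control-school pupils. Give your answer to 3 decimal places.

OR = (32 × 266) / (527 × 58) = 8512/30566 ≈ 0.278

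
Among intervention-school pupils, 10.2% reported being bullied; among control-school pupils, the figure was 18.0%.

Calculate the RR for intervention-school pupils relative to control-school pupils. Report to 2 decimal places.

RR = 0.1020 / 0.1800 = 0.57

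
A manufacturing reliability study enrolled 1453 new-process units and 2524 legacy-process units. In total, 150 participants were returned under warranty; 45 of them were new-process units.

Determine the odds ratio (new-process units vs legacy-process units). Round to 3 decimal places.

new-process units without the outcome: 1453 − 45 = 1408
legacy-process units with the outcome: 150 − 45 = 105
legacy-process units without the outcome: 2524 − 105 = 2419
odds, new-process units = 45/1408 = 0.03196
odds, legacy-process units = 105/2419 = 0.04341
OR = 0.03196 / 0.04341 = 0.736

OR ≈ 0.736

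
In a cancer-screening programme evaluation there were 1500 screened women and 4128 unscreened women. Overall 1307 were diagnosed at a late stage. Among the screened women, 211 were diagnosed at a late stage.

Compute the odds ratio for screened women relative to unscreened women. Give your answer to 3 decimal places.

OR = 0.453

screened women without the outcome: 1500 − 211 = 1289
unscreened women with the outcome: 1307 − 211 = 1096
unscreened women without the outcome: 4128 − 1096 = 3032
OR = (211 × 3032) / (1289 × 1096) = 639752/1412744 ≈ 0.453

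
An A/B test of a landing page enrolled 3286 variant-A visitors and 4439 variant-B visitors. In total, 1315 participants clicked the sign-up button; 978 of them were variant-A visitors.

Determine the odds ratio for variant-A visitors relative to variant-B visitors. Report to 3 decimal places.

variant-A visitors without the outcome: 3286 − 978 = 2308
variant-B visitors with the outcome: 1315 − 978 = 337
variant-B visitors without the outcome: 4439 − 337 = 4102
OR = (978 × 4102) / (2308 × 337) = 4011756/777796 ≈ 5.158

OR = 5.158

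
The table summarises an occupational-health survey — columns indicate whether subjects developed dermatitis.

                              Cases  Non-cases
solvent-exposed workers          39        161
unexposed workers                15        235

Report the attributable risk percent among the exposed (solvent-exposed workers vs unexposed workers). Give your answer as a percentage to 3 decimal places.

AR%: 69.231%

risk, solvent-exposed workers = 39/200 = 0.1950
risk, unexposed workers = 15/250 = 0.0600
AR% = (0.1950 − 0.0600) / 0.1950 = 0.6923 → 69.231%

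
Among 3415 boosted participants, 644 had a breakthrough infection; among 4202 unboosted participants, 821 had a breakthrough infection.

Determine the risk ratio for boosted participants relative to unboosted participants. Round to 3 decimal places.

risk, boosted participants = 644/3415 = 0.1886
risk, unboosted participants = 821/4202 = 0.1954
RR = 0.1886 / 0.1954 = 0.965

0.965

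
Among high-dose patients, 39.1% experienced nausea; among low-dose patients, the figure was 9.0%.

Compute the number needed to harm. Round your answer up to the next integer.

4

absolute risk difference = 0.301000
1 / 0.301000 = 3.322 → round up → 4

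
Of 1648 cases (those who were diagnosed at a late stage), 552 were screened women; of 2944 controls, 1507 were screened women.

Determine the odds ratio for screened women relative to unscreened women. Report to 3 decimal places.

0.480

odds, screened women = 552/1507 = 0.3663
odds, unscreened women = 1096/1437 = 0.7627
OR = 0.3663 / 0.7627 = 0.480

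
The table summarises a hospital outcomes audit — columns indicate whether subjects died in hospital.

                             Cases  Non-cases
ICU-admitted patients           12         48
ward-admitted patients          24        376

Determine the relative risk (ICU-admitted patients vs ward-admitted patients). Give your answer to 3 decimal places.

risk, ICU-admitted patients = 12/60 = 0.2000
risk, ward-admitted patients = 24/400 = 0.0600
RR = 0.2000 / 0.0600 = 3.333

3.333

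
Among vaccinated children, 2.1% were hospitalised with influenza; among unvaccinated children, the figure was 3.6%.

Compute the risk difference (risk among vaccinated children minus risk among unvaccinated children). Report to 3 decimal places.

risk difference = 0.02100 − 0.03600 = -0.015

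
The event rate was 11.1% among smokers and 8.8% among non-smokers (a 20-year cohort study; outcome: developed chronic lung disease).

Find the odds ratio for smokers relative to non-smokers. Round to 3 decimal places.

1.294

odds, smokers = 0.1110/0.8890 = 0.1249
odds, non-smokers = 0.0880/0.9120 = 0.0965
OR = 0.1249 / 0.0965 = 1.294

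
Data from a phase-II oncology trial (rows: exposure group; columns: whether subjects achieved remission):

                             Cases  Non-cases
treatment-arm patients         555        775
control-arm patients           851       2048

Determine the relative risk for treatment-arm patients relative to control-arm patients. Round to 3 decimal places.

RR = 1.422

risk, treatment-arm patients = 555/1330 = 0.4173
risk, control-arm patients = 851/2899 = 0.2935
RR = 0.4173 / 0.2935 = 1.422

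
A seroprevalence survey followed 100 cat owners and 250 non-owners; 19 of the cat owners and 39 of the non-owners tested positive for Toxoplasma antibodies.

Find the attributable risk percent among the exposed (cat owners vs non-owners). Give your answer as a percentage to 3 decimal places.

risk, cat owners = 19/100 = 0.1900
risk, non-owners = 39/250 = 0.1560
AR% = (0.1900 − 0.1560) / 0.1900 = 0.1789 → 17.895%

AR% ≈ 17.895%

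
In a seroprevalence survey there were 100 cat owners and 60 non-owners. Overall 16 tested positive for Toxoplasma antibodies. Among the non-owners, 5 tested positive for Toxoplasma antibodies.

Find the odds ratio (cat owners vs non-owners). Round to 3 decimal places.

cat owners with the outcome: 16 − 5 = 11
cat owners without the outcome: 100 − 11 = 89
non-owners without the outcome: 60 − 5 = 55
OR = (11 × 55) / (89 × 5) = 605/445 ≈ 1.360

OR: 1.360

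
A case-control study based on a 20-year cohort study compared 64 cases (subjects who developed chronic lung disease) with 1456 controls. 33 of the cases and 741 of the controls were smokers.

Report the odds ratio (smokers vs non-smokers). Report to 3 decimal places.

OR = (33 × 715) / (741 × 31) = 23595/22971 ≈ 1.027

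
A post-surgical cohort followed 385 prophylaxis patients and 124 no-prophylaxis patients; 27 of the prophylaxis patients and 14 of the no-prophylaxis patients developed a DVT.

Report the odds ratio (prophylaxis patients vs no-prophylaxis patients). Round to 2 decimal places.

0.59

odds, prophylaxis patients = 27/358 = 0.0754
odds, no-prophylaxis patients = 14/110 = 0.1273
OR = 0.0754 / 0.1273 = 0.59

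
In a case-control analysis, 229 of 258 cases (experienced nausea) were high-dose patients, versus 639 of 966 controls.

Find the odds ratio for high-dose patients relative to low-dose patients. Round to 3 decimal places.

OR = (229 × 327) / (639 × 29) = 74883/18531 ≈ 4.041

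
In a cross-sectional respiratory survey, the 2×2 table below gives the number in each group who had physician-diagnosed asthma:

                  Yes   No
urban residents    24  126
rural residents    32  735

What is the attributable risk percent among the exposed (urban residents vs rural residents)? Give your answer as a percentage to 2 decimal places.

73.92%

risk, urban residents = 24/150 = 0.16000
risk, rural residents = 32/767 = 0.04172
AR% = (0.16000 − 0.04172) / 0.16000 = 0.7392 → 73.92%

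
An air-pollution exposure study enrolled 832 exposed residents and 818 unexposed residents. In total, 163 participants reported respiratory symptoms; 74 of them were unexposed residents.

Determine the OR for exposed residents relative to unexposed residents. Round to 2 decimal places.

1.20

exposed residents with the outcome: 163 − 74 = 89
exposed residents without the outcome: 832 − 89 = 743
unexposed residents without the outcome: 818 − 74 = 744
OR = (89 × 744) / (743 × 74) = 66216/54982 ≈ 1.20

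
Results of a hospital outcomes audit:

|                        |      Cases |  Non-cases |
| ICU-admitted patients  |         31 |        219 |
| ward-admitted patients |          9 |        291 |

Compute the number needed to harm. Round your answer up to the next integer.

11

risk, ICU-admitted patients = 31/250 = 0.124000
risk, ward-admitted patients = 9/300 = 0.030000
absolute risk difference = 0.094000
1 / 0.094000 = 10.638 → round up → 11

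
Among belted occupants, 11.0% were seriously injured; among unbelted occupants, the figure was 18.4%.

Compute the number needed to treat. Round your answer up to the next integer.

NNT = 14

absolute risk difference = 0.074000
1 / 0.074000 = 13.514 → round up → 14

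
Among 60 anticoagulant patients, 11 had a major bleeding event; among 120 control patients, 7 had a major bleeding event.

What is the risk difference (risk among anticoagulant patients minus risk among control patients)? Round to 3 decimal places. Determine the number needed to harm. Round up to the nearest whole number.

RD = 0.125; NNH = 8

risk, anticoagulant patients = 11/60 = 0.1833
risk, control patients = 7/120 = 0.0583
risk difference = 0.1833 − 0.0583 = 0.125
absolute risk difference = 0.125000
1 / 0.125000 = 8.000 → round up → 8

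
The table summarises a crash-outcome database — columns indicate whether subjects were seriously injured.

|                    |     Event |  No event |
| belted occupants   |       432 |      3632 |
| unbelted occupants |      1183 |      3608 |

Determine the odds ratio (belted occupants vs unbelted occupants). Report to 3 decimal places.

OR = (432 × 3608) / (3632 × 1183) = 1558656/4296656 ≈ 0.363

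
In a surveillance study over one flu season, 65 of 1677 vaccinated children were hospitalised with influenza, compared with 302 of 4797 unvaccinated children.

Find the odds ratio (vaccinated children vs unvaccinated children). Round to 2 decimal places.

OR = (65 × 4495) / (1612 × 302) = 292175/486824 ≈ 0.60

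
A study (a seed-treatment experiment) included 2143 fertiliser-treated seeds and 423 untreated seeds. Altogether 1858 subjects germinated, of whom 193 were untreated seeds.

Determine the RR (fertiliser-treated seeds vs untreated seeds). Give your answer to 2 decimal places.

fertiliser-treated seeds with the outcome: 1858 − 193 = 1665
fertiliser-treated seeds without the outcome: 2143 − 1665 = 478
untreated seeds without the outcome: 423 − 193 = 230
risk, fertiliser-treated seeds = 1665/2143 = 0.7769
risk, untreated seeds = 193/423 = 0.4563
RR = 0.7769 / 0.4563 = 1.70

1.70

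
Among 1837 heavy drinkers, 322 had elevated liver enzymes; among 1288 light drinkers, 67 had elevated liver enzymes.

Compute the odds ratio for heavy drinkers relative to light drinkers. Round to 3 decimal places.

OR = (322 × 1221) / (1515 × 67) = 393162/101505 ≈ 3.873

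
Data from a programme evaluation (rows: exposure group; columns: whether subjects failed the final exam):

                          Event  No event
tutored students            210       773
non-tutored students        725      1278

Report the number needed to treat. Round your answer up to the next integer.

7

risk, tutored students = 210/983 = 0.213632
risk, non-tutored students = 725/2003 = 0.361957
absolute risk difference = 0.148325
1 / 0.148325 = 6.742 → round up → 7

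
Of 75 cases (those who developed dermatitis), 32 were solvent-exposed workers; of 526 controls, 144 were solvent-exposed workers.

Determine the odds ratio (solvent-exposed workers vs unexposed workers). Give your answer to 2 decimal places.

OR = (32 × 382) / (144 × 43) = 12224/6192 ≈ 1.97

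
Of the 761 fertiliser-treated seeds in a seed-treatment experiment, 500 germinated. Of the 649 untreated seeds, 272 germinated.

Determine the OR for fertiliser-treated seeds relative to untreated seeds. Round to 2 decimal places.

OR = (500 × 377) / (261 × 272) = 188500/70992 ≈ 2.66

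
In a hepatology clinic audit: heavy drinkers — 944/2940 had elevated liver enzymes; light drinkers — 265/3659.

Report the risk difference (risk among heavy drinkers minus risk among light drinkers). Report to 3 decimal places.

RD ≈ 0.249

risk, heavy drinkers = 944/2940 = 0.3211
risk, light drinkers = 265/3659 = 0.0724
risk difference = 0.3211 − 0.0724 = 0.249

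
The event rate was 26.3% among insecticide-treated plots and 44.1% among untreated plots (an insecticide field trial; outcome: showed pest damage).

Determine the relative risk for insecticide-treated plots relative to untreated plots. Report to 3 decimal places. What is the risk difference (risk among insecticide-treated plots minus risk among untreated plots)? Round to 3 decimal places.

RR = 0.2630 / 0.4410 = 0.596
risk difference = 0.2630 − 0.4410 = -0.178

RR = 0.596; RD = -0.178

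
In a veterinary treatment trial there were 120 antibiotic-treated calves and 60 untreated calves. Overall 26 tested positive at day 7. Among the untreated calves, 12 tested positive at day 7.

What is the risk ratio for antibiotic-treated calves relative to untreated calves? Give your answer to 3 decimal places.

RR ≈ 0.583

antibiotic-treated calves with the outcome: 26 − 12 = 14
antibiotic-treated calves without the outcome: 120 − 14 = 106
untreated calves without the outcome: 60 − 12 = 48
risk, antibiotic-treated calves = 14/120 = 0.1167
risk, untreated calves = 12/60 = 0.2000
RR = 0.1167 / 0.2000 = 0.583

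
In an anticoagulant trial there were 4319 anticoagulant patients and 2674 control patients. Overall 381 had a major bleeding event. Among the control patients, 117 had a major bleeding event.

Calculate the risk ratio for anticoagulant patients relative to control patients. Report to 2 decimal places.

RR = 1.40

anticoagulant patients with the outcome: 381 − 117 = 264
anticoagulant patients without the outcome: 4319 − 264 = 4055
control patients without the outcome: 2674 − 117 = 2557
risk, anticoagulant patients = 264/4319 = 0.06113
risk, control patients = 117/2674 = 0.04375
RR = 0.06113 / 0.04375 = 1.40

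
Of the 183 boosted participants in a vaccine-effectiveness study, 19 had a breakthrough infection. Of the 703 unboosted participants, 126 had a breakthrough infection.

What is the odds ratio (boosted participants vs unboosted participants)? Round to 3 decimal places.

OR: 0.531

odds, boosted participants = 19/164 = 0.1159
odds, unboosted participants = 126/577 = 0.2184
OR = 0.1159 / 0.2184 = 0.531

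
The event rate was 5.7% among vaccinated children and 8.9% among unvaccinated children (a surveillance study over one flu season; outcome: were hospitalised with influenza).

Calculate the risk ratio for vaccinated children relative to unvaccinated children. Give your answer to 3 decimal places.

RR = 0.0570 / 0.0890 = 0.640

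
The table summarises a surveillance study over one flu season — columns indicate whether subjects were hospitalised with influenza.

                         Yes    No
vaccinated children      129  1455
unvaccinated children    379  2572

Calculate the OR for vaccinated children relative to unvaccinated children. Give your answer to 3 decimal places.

OR = (129 × 2572) / (1455 × 379) = 331788/551445 ≈ 0.602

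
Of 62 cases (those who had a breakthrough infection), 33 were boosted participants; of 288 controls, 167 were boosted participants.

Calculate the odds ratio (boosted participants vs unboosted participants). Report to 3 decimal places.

OR = (33 × 121) / (167 × 29) = 3993/4843 ≈ 0.824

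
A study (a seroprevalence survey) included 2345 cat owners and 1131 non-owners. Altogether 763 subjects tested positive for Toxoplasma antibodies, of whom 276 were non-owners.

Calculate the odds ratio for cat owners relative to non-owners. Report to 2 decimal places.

OR = 0.81

cat owners with the outcome: 763 − 276 = 487
cat owners without the outcome: 2345 − 487 = 1858
non-owners without the outcome: 1131 − 276 = 855
OR = (487 × 855) / (1858 × 276) = 416385/512808 ≈ 0.81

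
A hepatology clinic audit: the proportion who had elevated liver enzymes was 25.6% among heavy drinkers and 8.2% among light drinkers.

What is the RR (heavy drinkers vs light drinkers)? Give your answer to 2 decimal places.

RR = 0.2560 / 0.0820 = 3.12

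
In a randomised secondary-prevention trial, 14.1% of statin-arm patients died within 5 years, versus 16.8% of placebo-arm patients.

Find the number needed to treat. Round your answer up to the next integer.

absolute risk difference = 0.027000
1 / 0.027000 = 37.037 → round up → 38

NNT = 38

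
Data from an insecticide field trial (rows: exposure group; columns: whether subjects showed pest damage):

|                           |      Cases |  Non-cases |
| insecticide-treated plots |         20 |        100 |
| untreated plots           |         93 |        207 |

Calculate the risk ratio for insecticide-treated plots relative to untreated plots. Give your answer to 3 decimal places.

RR: 0.538

risk, insecticide-treated plots = 20/120 = 0.1667
risk, untreated plots = 93/300 = 0.3100
RR = 0.1667 / 0.3100 = 0.538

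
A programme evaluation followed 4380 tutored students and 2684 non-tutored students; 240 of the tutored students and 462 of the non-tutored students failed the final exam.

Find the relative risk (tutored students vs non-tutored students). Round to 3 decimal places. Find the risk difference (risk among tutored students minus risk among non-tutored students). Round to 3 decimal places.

risk, tutored students = 240/4380 = 0.0548
risk, non-tutored students = 462/2684 = 0.1721
RR = 0.0548 / 0.1721 = 0.318
risk difference = 0.0548 − 0.1721 = -0.117

RR = 0.318; RD = -0.117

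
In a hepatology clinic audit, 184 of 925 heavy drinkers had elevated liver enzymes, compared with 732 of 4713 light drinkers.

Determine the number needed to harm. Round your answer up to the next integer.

risk, heavy drinkers = 184/925 = 0.198919
risk, light drinkers = 732/4713 = 0.155315
absolute risk difference = 0.043604
1 / 0.043604 = 22.934 → round up → 23

NNH ≈ 23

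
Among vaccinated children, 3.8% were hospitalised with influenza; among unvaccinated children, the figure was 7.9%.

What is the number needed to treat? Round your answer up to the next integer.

NNT ≈ 25

absolute risk difference = 0.041000
1 / 0.041000 = 24.390 → round up → 25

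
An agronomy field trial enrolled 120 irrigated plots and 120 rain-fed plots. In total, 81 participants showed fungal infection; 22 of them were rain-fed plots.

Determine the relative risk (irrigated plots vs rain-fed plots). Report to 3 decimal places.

RR: 2.682

irrigated plots with the outcome: 81 − 22 = 59
irrigated plots without the outcome: 120 − 59 = 61
rain-fed plots without the outcome: 120 − 22 = 98
risk, irrigated plots = 59/120 = 0.4917
risk, rain-fed plots = 22/120 = 0.1833
RR = 0.4917 / 0.1833 = 2.682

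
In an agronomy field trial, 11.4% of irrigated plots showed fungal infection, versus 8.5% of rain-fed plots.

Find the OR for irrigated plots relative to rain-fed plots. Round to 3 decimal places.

odds, irrigated plots = 0.1140/0.8860 = 0.1287
odds, rain-fed plots = 0.0850/0.9150 = 0.0929
OR = 0.1287 / 0.0929 = 1.385

OR: 1.385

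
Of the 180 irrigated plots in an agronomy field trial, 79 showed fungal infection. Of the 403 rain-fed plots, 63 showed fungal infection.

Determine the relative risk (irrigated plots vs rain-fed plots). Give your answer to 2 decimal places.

2.81

risk, irrigated plots = 79/180 = 0.4389
risk, rain-fed plots = 63/403 = 0.1563
RR = 0.4389 / 0.1563 = 2.81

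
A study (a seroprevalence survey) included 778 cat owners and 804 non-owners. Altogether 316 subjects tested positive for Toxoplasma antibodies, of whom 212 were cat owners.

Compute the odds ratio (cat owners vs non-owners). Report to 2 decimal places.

cat owners without the outcome: 778 − 212 = 566
non-owners with the outcome: 316 − 212 = 104
non-owners without the outcome: 804 − 104 = 700
odds, cat owners = 212/566 = 0.3746
odds, non-owners = 104/700 = 0.1486
OR = 0.3746 / 0.1486 = 2.52

OR: 2.52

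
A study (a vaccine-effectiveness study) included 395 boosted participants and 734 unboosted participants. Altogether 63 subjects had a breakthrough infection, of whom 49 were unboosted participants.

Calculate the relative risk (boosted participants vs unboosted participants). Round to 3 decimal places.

RR ≈ 0.531

boosted participants with the outcome: 63 − 49 = 14
boosted participants without the outcome: 395 − 14 = 381
unboosted participants without the outcome: 734 − 49 = 685
risk, boosted participants = 14/395 = 0.03544
risk, unboosted participants = 49/734 = 0.06676
RR = 0.03544 / 0.06676 = 0.531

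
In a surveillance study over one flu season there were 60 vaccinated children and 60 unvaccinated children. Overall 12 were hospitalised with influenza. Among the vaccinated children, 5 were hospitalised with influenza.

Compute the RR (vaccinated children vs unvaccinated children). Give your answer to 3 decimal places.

RR: 0.714

vaccinated children without the outcome: 60 − 5 = 55
unvaccinated children with the outcome: 12 − 5 = 7
unvaccinated children without the outcome: 60 − 7 = 53
risk, vaccinated children = 5/60 = 0.0833
risk, unvaccinated children = 7/60 = 0.1167
RR = 0.0833 / 0.1167 = 0.714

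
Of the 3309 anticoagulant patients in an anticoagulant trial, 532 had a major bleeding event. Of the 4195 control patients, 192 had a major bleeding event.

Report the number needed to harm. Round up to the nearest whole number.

9

risk, anticoagulant patients = 532/3309 = 0.160774
risk, control patients = 192/4195 = 0.045769
absolute risk difference = 0.115005
1 / 0.115005 = 8.695 → round up → 9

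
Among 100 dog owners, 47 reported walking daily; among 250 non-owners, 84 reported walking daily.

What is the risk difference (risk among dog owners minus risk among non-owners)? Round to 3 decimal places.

0.134

risk, dog owners = 47/100 = 0.4700
risk, non-owners = 84/250 = 0.3360
risk difference = 0.4700 − 0.3360 = 0.134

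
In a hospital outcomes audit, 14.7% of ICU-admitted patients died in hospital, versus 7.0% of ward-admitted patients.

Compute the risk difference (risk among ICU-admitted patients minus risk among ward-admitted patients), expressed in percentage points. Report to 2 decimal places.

7.70

risk difference = 0.1470 − 0.0700 = 0.0770 → 7.70 percentage points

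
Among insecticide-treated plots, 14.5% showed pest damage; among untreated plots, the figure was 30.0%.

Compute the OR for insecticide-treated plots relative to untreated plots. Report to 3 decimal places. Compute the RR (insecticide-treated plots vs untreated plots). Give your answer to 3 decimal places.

odds, insecticide-treated plots = 0.1450/0.8550 = 0.1696
odds, untreated plots = 0.3000/0.7000 = 0.4286
OR = 0.1696 / 0.4286 = 0.396
RR = 0.1450 / 0.3000 = 0.483

OR = 0.396; RR = 0.483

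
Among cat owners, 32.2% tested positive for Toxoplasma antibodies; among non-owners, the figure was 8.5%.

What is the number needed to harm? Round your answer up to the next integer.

absolute risk difference = 0.237000
1 / 0.237000 = 4.219 → round up → 5

5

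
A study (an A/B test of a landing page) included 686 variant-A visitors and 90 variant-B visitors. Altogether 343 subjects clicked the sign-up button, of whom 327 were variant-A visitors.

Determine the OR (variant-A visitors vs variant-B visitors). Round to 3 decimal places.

4.213

variant-A visitors without the outcome: 686 − 327 = 359
variant-B visitors with the outcome: 343 − 327 = 16
variant-B visitors without the outcome: 90 − 16 = 74
odds, variant-A visitors = 327/359 = 0.9109
odds, variant-B visitors = 16/74 = 0.2162
OR = 0.9109 / 0.2162 = 4.213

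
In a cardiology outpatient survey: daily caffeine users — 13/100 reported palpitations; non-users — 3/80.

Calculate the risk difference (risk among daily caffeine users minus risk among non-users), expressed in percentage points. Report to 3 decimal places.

risk, daily caffeine users = 13/100 = 0.13000
risk, non-users = 3/80 = 0.03750
risk difference = 0.13000 − 0.03750 = 0.09250 → 9.250 percentage points

9.250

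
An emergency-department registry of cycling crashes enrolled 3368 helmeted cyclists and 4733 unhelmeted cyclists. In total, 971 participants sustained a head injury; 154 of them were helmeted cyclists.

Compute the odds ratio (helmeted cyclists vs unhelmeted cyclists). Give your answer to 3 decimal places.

OR = 0.230

helmeted cyclists without the outcome: 3368 − 154 = 3214
unhelmeted cyclists with the outcome: 971 − 154 = 817
unhelmeted cyclists without the outcome: 4733 − 817 = 3916
odds, helmeted cyclists = 154/3214 = 0.04792
odds, unhelmeted cyclists = 817/3916 = 0.20863
OR = 0.04792 / 0.20863 = 0.230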